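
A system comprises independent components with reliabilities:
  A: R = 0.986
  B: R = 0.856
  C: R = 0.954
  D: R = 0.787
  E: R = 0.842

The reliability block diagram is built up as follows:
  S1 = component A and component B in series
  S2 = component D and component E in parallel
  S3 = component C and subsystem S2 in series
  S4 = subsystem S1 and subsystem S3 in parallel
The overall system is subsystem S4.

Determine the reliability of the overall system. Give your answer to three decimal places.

0.988

Series (A and B): 0.98600 × 0.85600 = 0.84402
Parallel (D and E): 1 − (1 − 0.78700)(1 − 0.84200) = 0.96635
Series (C and [0.96635]): 0.95400 × 0.96635 = 0.92190
Parallel ([0.84402] and [0.92190]): 1 − (1 − 0.84402)(1 − 0.92190) = 0.988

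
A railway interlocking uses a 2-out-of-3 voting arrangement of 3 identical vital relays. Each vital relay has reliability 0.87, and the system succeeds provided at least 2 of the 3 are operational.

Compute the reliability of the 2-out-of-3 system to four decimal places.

0.9537

R = Σ_{i=2}^{3} C(3,i) p^i (1−p)^{3−i} with p = 0.87
C(3,2)·0.87^2·0.13^1 = 0.295191
C(3,3)·0.87^3·0.13^0 = 0.658503
Sum = 0.9537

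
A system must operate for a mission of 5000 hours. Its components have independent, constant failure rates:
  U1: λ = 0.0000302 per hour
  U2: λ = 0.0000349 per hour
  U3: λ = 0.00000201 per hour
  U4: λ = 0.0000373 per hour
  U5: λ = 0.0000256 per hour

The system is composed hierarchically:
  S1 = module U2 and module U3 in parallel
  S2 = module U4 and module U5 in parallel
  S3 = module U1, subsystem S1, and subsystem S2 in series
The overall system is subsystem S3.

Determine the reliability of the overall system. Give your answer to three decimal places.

R(U1) = exp(−0.0000302 × 5000) = 0.85985
R(U2) = exp(−0.0000349 × 5000) = 0.83988
R(U3) = exp(−0.00000201 × 5000) = 0.99000
R(U4) = exp(−0.0000373 × 5000) = 0.82986
R(U5) = exp(−0.0000256 × 5000) = 0.87985
Parallel (U2 and U3): 1 − (1 − 0.83988)(1 − 0.99000) = 0.99840
Parallel (U4 and U5): 1 − (1 − 0.82986)(1 − 0.87985) = 0.97956
Series (U1, [0.99840], and [0.97956]): 0.85985 × 0.99840 × 0.97956 = 0.841

0.841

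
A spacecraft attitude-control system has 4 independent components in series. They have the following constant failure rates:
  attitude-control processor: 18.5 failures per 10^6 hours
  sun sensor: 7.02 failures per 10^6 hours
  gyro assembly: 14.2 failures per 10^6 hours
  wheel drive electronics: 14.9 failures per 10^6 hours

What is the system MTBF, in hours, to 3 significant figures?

Series of exponential components: λ_sys = Σ λ_i
λ_sys = 0.0000185 + 0.00000702 + 0.0000142 + 0.0000149 = 5.4620e-05 /h
MTBF = 1 / λ_sys = 18300 h

18300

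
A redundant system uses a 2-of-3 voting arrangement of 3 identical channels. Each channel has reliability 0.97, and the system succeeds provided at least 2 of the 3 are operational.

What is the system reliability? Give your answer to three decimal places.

R = Σ_{i=2}^{3} C(3,i) p^i (1−p)^{3−i} with p = 0.97
C(3,2)·0.97^2·0.03^1 = 0.08468
C(3,3)·0.97^3·0.03^0 = 0.91267
Sum = 0.997

0.997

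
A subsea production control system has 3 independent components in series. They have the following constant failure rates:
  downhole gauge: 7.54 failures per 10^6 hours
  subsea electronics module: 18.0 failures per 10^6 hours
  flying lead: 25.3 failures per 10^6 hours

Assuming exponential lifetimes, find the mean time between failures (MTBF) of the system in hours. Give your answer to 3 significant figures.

Series of exponential components: λ_sys = Σ λ_i
λ_sys = 0.00000754 + 0.0000180 + 0.0000253 = 5.0840e-05 /h
MTBF = 1 / λ_sys = 19700 h

19700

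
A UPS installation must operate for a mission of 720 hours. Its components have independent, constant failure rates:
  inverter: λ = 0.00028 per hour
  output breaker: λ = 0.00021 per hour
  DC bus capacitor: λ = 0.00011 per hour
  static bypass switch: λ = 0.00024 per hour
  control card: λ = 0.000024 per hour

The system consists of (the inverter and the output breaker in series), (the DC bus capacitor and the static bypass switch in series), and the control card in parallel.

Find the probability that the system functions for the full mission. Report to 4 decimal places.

R(inverter) = exp(−0.00028 × 720) = 0.817422
R(output breaker) = exp(−0.00021 × 720) = 0.859676
R(DC bus capacitor) = exp(−0.00011 × 720) = 0.923855
R(static bypass switch) = exp(−0.00024 × 720) = 0.841306
R(control card) = exp(−0.000024 × 720) = 0.982868
Series (inverter and output breaker): 0.817422 × 0.859676 = 0.702718
Series (DC bus capacitor and static bypass switch): 0.923855 × 0.841306 = 0.777245
Parallel ([0.702718], [0.777245], and control card): 1 − (1 − 0.702718)(1 − 0.777245)(1 − 0.982868) = 0.9989

0.9989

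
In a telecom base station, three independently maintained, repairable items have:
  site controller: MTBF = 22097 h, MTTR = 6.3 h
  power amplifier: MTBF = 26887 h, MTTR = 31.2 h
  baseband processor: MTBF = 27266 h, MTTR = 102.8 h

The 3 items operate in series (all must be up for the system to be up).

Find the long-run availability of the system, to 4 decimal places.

A(site controller) = MTBF/(MTBF+MTTR) = 22097/(22097+6.3) = 0.999715
A(power amplifier) = MTBF/(MTBF+MTTR) = 26887/(26887+31.2) = 0.998841
A(baseband processor) = MTBF/(MTBF+MTTR) = 27266/(27266+102.8) = 0.996244
Series availability: 0.999715 × 0.998841 × 0.996244 = 0.9948

0.9948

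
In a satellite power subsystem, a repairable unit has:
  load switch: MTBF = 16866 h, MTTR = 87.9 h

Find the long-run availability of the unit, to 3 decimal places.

0.995

A(load switch) = MTBF/(MTBF+MTTR) = 16866/(16866+87.9) = 0.995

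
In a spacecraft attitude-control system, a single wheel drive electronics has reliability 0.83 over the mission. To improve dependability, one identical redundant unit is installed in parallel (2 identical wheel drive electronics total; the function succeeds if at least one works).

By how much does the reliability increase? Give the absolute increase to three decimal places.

0.141

R_before = 0.83
R_after = 1 − (1 − 0.83)^2 = 0.971
ΔR = 0.971 − 0.83 = 0.141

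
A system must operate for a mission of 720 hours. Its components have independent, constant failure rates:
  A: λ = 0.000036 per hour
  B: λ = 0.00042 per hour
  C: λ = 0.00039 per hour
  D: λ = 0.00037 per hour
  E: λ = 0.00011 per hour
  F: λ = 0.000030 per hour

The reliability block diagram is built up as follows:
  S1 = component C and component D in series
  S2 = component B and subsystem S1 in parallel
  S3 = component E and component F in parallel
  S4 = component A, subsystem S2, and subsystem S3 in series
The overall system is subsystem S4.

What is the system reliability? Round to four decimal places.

0.8658

R(A) = exp(−0.000036 × 720) = 0.974413
R(B) = exp(−0.00042 × 720) = 0.739042
R(C) = exp(−0.00039 × 720) = 0.755179
R(D) = exp(−0.00037 × 720) = 0.766133
R(E) = exp(−0.00011 × 720) = 0.923855
R(F) = exp(−0.000030 × 720) = 0.978632
Series (C and D): 0.755179 × 0.766133 = 0.578568
Parallel (B and [0.578568]): 1 − (1 − 0.739042)(1 − 0.578568) = 0.890024
Parallel (E and F): 1 − (1 − 0.923855)(1 − 0.978632) = 0.998373
Series (A, [0.890024], and [0.998373]): 0.974413 × 0.890024 × 0.998373 = 0.8658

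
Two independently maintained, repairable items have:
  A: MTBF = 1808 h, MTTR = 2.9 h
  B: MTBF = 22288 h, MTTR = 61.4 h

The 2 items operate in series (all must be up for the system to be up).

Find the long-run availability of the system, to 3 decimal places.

0.996

A(A) = MTBF/(MTBF+MTTR) = 1808/(1808+2.9) = 0.998399
A(B) = MTBF/(MTBF+MTTR) = 22288/(22288+61.4) = 0.997253
Series availability: 0.998399 × 0.997253 = 0.996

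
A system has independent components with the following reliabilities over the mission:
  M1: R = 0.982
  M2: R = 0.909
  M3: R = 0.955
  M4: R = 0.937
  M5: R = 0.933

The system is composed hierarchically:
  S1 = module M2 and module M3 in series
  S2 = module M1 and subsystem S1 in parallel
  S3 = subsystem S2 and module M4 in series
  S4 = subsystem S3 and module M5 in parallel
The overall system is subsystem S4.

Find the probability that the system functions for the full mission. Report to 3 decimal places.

Series (M2 and M3): 0.90900 × 0.95500 = 0.86810
Parallel (M1 and [0.86810]): 1 − (1 − 0.98200)(1 − 0.86810) = 0.99763
Series ([0.99763] and M4): 0.99763 × 0.93700 = 0.93478
Parallel ([0.93478] and M5): 1 − (1 − 0.93478)(1 − 0.93300) = 0.996

0.996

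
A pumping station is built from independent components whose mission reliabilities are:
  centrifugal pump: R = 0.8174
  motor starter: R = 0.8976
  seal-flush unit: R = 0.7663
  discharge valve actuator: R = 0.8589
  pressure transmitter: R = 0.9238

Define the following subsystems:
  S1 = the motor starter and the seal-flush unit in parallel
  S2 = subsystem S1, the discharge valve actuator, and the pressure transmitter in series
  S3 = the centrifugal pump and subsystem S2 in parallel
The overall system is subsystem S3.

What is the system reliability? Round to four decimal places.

0.9588

Parallel (motor starter and seal-flush unit): 1 − (1 − 0.897600)(1 − 0.766300) = 0.976069
Series ([0.976069], discharge valve actuator, and pressure transmitter): 0.976069 × 0.858900 × 0.923800 = 0.774464
Parallel (centrifugal pump and [0.774464]): 1 − (1 − 0.817400)(1 − 0.774464) = 0.9588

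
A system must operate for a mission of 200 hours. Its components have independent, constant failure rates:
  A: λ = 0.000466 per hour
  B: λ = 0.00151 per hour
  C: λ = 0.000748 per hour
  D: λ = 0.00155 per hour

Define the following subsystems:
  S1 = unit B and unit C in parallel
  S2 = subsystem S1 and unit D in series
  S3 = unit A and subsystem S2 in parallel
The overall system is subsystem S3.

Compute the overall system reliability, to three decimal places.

R(A) = exp(−0.000466 × 200) = 0.91101
R(B) = exp(−0.00151 × 200) = 0.73934
R(C) = exp(−0.000748 × 200) = 0.86105
R(D) = exp(−0.00155 × 200) = 0.73345
Parallel (B and C): 1 − (1 − 0.73934)(1 − 0.86105) = 0.96378
Series ([0.96378] and D): 0.96378 × 0.73345 = 0.70688
Parallel (A and [0.70688]): 1 − (1 − 0.91101)(1 − 0.70688) = 0.974

0.974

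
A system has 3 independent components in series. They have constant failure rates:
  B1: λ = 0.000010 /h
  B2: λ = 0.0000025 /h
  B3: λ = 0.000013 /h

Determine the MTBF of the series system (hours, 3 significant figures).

39200

Series of exponential components: λ_sys = Σ λ_i
λ_sys = 0.000010 + 0.0000025 + 0.000013 = 2.5500e-05 /h
MTBF = 1 / λ_sys = 39200 h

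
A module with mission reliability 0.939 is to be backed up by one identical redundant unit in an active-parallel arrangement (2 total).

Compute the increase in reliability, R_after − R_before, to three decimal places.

0.057

R_before = 0.939
R_after = 1 − (1 − 0.939)^2 = 0.996
ΔR = 0.996 − 0.939 = 0.057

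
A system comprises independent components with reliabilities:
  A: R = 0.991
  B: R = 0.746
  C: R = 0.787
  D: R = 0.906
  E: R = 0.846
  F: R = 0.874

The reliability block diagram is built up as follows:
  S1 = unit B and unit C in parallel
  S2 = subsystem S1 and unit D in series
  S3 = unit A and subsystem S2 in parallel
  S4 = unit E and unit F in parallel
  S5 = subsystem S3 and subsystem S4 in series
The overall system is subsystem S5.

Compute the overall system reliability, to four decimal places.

0.9793

Parallel (B and C): 1 − (1 − 0.746000)(1 − 0.787000) = 0.945898
Series ([0.945898] and D): 0.945898 × 0.906000 = 0.856984
Parallel (A and [0.856984]): 1 − (1 − 0.991000)(1 − 0.856984) = 0.998713
Parallel (E and F): 1 − (1 − 0.846000)(1 − 0.874000) = 0.980596
Series ([0.998713] and [0.980596]): 0.998713 × 0.980596 = 0.9793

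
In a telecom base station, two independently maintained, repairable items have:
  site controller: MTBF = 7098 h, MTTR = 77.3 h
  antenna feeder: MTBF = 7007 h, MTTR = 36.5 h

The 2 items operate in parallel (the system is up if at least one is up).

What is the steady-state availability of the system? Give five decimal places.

0.99994

A(site controller) = MTBF/(MTBF+MTTR) = 7098/(7098+77.3) = 0.989227
A(antenna feeder) = MTBF/(MTBF+MTTR) = 7007/(7007+36.5) = 0.994818
Parallel availability: 1 − (1 − 0.989227)(1 − 0.994818) = 0.99994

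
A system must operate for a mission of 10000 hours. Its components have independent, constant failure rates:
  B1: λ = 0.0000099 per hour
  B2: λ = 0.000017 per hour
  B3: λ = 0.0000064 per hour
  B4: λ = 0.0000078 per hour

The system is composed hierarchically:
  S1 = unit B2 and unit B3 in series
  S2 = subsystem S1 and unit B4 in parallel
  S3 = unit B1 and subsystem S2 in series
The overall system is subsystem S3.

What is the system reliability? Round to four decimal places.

0.8916

R(B1) = exp(−0.0000099 × 10000) = 0.905743
R(B2) = exp(−0.000017 × 10000) = 0.843665
R(B3) = exp(−0.0000064 × 10000) = 0.938005
R(B4) = exp(−0.0000078 × 10000) = 0.924964
Series (B2 and B3): 0.843665 × 0.938005 = 0.791362
Parallel ([0.791362] and B4): 1 − (1 − 0.791362)(1 − 0.924964) = 0.984345
Series (B1 and [0.984345]): 0.905743 × 0.984345 = 0.8916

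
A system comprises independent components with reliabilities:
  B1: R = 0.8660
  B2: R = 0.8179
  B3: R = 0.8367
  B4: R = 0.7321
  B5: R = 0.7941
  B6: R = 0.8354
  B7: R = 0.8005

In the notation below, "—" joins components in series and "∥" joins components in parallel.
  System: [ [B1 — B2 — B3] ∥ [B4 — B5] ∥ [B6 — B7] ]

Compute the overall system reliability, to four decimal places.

0.9435

Series (B1, B2, and B3): 0.866000 × 0.817900 × 0.836700 = 0.592636
Series (B4 and B5): 0.732100 × 0.794100 = 0.581361
Series (B6 and B7): 0.835400 × 0.800500 = 0.668738
Parallel ([0.592636], [0.581361], and [0.668738]): 1 − (1 − 0.592636)(1 − 0.581361)(1 − 0.668738) = 0.9435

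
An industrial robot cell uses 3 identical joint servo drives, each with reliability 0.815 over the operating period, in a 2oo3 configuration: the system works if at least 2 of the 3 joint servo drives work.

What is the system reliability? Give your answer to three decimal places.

R = Σ_{i=2}^{3} C(3,i) p^i (1−p)^{3−i} with p = 0.815
C(3,2)·0.815^2·0.185^1 = 0.36864
C(3,3)·0.815^3·0.185^0 = 0.54134
Sum = 0.910

0.910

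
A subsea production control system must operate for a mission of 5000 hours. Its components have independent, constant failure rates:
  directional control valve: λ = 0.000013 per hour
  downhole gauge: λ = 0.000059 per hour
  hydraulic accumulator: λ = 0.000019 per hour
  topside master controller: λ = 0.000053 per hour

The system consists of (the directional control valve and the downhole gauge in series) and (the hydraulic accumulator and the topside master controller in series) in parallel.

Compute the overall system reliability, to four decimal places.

0.9086

R(directional control valve) = exp(−0.000013 × 5000) = 0.937067
R(downhole gauge) = exp(−0.000059 × 5000) = 0.744532
R(hydraulic accumulator) = exp(−0.000019 × 5000) = 0.909373
R(topside master controller) = exp(−0.000053 × 5000) = 0.767206
Series (directional control valve and downhole gauge): 0.937067 × 0.744532 = 0.697676
Series (hydraulic accumulator and topside master controller): 0.909373 × 0.767206 = 0.697676
Parallel ([0.697676] and [0.697676]): 1 − (1 − 0.697676)(1 − 0.697676) = 0.9086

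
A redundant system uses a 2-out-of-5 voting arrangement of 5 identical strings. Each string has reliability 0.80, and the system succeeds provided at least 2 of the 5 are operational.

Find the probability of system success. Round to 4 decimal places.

0.9933

R = Σ_{i=2}^{5} C(5,i) p^i (1−p)^{5−i} with p = 0.80
C(5,2)·0.80^2·0.20^3 = 0.051200
C(5,3)·0.80^3·0.20^2 = 0.204800
C(5,4)·0.80^4·0.20^1 = 0.409600
C(5,5)·0.80^5·0.20^0 = 0.327680
Sum = 0.9933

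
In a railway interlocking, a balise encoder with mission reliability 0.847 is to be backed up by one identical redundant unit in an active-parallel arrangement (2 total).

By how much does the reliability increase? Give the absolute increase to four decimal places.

0.1296

R_before = 0.847
R_after = 1 − (1 − 0.847)^2 = 0.9766
ΔR = 0.9766 − 0.847 = 0.1296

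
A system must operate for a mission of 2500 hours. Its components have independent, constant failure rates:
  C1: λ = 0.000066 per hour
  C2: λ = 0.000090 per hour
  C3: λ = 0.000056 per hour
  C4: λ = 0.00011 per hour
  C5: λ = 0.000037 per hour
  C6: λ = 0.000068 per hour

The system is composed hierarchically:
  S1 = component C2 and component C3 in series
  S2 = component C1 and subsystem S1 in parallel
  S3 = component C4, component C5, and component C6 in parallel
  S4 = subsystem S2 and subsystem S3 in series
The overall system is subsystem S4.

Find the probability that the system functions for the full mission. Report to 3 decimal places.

R(C1) = exp(−0.000066 × 2500) = 0.84789
R(C2) = exp(−0.000090 × 2500) = 0.79852
R(C3) = exp(−0.000056 × 2500) = 0.86936
R(C4) = exp(−0.00011 × 2500) = 0.75957
R(C5) = exp(−0.000037 × 2500) = 0.91165
R(C6) = exp(−0.000068 × 2500) = 0.84366
Series (C2 and C3): 0.79852 × 0.86936 = 0.69420
Parallel (C1 and [0.69420]): 1 − (1 − 0.84789)(1 − 0.69420) = 0.95348
Parallel (C4, C5, and C6): 1 − (1 − 0.75957)(1 − 0.91165)(1 − 0.84366) = 0.99668
Series ([0.95348] and [0.99668]): 0.95348 × 0.99668 = 0.950

0.950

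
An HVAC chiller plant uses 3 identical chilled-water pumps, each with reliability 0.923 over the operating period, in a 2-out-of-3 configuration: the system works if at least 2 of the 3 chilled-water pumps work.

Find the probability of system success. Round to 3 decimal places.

R = Σ_{i=2}^{3} C(3,i) p^i (1−p)^{3−i} with p = 0.923
C(3,2)·0.923^2·0.077^1 = 0.19680
C(3,3)·0.923^3·0.077^0 = 0.78633
Sum = 0.983

0.983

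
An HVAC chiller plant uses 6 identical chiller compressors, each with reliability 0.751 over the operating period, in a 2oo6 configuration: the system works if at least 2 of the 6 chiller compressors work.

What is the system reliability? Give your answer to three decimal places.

R = Σ_{i=2}^{6} C(6,i) p^i (1−p)^{6−i} with p = 0.751
C(6,2)·0.751^2·0.249^4 = 0.03252
C(6,3)·0.751^3·0.249^3 = 0.13078
C(6,4)·0.751^4·0.249^2 = 0.29584
C(6,5)·0.751^5·0.249^1 = 0.35690
C(6,6)·0.751^6·0.249^0 = 0.17941
Sum = 0.995

0.995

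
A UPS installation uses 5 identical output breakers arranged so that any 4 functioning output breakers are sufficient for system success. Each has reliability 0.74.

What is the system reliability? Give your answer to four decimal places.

0.6117

R = Σ_{i=4}^{5} C(5,i) p^i (1−p)^{5−i} with p = 0.74
C(5,4)·0.74^4·0.26^1 = 0.389825
C(5,5)·0.74^5·0.26^0 = 0.221901
Sum = 0.6117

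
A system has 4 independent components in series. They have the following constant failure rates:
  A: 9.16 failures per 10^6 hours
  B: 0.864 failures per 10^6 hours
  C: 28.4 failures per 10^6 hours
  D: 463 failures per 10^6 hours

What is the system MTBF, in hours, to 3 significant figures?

Series of exponential components: λ_sys = Σ λ_i
λ_sys = 0.00000916 + 0.000000864 + 0.0000284 + 0.000463 = 5.0142e-04 /h
MTBF = 1 / λ_sys = 1990 h

1990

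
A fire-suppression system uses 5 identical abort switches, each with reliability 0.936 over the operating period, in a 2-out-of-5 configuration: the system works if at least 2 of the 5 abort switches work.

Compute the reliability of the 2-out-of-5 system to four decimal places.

0.9999

R = Σ_{i=2}^{5} C(5,i) p^i (1−p)^{5−i} with p = 0.936
C(5,2)·0.936^2·0.064^3 = 0.002297
C(5,3)·0.936^3·0.064^2 = 0.033588
C(5,4)·0.936^4·0.064^1 = 0.245614
C(5,5)·0.936^5·0.064^0 = 0.718421
Sum = 0.9999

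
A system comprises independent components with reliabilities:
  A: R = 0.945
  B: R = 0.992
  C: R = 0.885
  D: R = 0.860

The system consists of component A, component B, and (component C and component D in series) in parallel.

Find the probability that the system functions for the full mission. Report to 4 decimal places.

Series (C and D): 0.885000 × 0.860000 = 0.761100
Parallel (A, B, and [0.761100]): 1 − (1 − 0.945000)(1 − 0.992000)(1 − 0.761100) = 0.9999

0.9999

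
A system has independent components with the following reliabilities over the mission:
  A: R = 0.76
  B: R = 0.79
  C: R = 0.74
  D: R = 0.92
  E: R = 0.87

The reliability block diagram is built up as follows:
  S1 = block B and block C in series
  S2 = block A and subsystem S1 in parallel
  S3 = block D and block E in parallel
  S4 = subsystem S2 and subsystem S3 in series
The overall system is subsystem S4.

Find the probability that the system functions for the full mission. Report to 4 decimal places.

Series (B and C): 0.790000 × 0.740000 = 0.584600
Parallel (A and [0.584600]): 1 − (1 − 0.760000)(1 − 0.584600) = 0.900304
Parallel (D and E): 1 − (1 − 0.920000)(1 − 0.870000) = 0.989600
Series ([0.900304] and [0.989600]): 0.900304 × 0.989600 = 0.8909

0.8909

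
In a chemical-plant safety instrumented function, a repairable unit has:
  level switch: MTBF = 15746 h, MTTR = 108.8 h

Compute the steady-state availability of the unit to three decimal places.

0.993

A(level switch) = MTBF/(MTBF+MTTR) = 15746/(15746+108.8) = 0.993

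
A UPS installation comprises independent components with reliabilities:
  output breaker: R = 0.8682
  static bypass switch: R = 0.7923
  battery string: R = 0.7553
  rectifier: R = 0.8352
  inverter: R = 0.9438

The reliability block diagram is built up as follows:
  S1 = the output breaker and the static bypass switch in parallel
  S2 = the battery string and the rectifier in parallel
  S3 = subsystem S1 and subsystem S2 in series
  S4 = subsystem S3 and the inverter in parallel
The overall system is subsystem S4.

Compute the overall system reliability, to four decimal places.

0.9963

Parallel (output breaker and static bypass switch): 1 − (1 − 0.868200)(1 − 0.792300) = 0.972625
Parallel (battery string and rectifier): 1 − (1 − 0.755300)(1 − 0.835200) = 0.959673
Series ([0.972625] and [0.959673]): 0.972625 × 0.959673 = 0.933402
Parallel ([0.933402] and inverter): 1 − (1 − 0.933402)(1 − 0.943800) = 0.9963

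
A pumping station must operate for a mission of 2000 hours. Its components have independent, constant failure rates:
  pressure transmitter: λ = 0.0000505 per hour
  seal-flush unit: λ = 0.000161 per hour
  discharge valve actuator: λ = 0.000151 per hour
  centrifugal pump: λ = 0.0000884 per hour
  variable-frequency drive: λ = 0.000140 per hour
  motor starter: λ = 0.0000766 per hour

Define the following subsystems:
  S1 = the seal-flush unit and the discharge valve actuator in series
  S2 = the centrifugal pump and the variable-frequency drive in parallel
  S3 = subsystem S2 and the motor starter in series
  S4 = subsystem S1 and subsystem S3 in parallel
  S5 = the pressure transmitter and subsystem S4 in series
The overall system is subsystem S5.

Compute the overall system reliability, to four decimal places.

R(pressure transmitter) = exp(−0.0000505 × 2000) = 0.903933
R(seal-flush unit) = exp(−0.000161 × 2000) = 0.724698
R(discharge valve actuator) = exp(−0.000151 × 2000) = 0.739338
R(centrifugal pump) = exp(−0.0000884 × 2000) = 0.837947
R(variable-frequency drive) = exp(−0.000140 × 2000) = 0.755784
R(motor starter) = exp(−0.0000766 × 2000) = 0.857958
Series (seal-flush unit and discharge valve actuator): 0.724698 × 0.739338 = 0.535797
Parallel (centrifugal pump and variable-frequency drive): 1 − (1 − 0.837947)(1 − 0.755784) = 0.960424
Series ([0.960424] and motor starter): 0.960424 × 0.857958 = 0.824003
Parallel ([0.535797] and [0.824003]): 1 − (1 − 0.535797)(1 − 0.824003) = 0.918302
Series (pressure transmitter and [0.918302]): 0.903933 × 0.918302 = 0.8301

0.8301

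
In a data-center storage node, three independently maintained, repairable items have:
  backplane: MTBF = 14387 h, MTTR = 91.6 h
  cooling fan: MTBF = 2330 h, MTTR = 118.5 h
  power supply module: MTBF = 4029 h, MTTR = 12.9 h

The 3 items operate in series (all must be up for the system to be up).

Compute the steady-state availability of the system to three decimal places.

A(backplane) = MTBF/(MTBF+MTTR) = 14387/(14387+91.6) = 0.993673
A(cooling fan) = MTBF/(MTBF+MTTR) = 2330/(2330+118.5) = 0.951603
A(power supply module) = MTBF/(MTBF+MTTR) = 4029/(4029+12.9) = 0.996808
Series availability: 0.993673 × 0.951603 × 0.996808 = 0.943

0.943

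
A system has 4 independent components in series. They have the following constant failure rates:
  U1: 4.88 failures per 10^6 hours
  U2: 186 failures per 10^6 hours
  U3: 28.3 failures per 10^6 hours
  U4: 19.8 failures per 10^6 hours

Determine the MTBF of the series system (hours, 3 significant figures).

4180

Series of exponential components: λ_sys = Σ λ_i
λ_sys = 0.00000488 + 0.000186 + 0.0000283 + 0.0000198 = 2.3898e-04 /h
MTBF = 1 / λ_sys = 4180 h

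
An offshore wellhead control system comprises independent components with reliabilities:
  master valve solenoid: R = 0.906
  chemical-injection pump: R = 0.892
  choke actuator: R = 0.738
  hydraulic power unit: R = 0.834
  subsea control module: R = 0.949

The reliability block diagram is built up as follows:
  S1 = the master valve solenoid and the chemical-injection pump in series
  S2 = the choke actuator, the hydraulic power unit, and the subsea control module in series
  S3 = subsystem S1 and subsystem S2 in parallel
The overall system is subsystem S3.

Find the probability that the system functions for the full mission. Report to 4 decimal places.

0.9202

Series (master valve solenoid and chemical-injection pump): 0.906000 × 0.892000 = 0.808152
Series (choke actuator, hydraulic power unit, and subsea control module): 0.738000 × 0.834000 × 0.949000 = 0.584102
Parallel ([0.808152] and [0.584102]): 1 − (1 − 0.808152)(1 − 0.584102) = 0.9202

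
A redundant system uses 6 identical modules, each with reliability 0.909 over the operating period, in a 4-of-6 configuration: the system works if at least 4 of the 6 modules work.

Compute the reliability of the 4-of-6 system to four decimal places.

R = Σ_{i=4}^{6} C(6,i) p^i (1−p)^{6−i} with p = 0.909
C(6,4)·0.909^4·0.091^2 = 0.084807
C(6,5)·0.909^5·0.091^1 = 0.338854
C(6,6)·0.909^6·0.091^0 = 0.564135
Sum = 0.9878

0.9878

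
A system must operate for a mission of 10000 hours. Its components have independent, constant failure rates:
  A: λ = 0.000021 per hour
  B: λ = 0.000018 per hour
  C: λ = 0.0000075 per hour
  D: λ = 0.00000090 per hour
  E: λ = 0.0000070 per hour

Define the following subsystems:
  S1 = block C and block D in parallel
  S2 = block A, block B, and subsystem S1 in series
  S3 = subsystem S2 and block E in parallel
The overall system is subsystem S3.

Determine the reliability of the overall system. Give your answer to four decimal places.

R(A) = exp(−0.000021 × 10000) = 0.810584
R(B) = exp(−0.000018 × 10000) = 0.835270
R(C) = exp(−0.0000075 × 10000) = 0.927743
R(D) = exp(−0.00000090 × 10000) = 0.991040
R(E) = exp(−0.0000070 × 10000) = 0.932394
Parallel (C and D): 1 − (1 − 0.927743)(1 − 0.991040) = 0.999353
Series (A, B, and [0.999353]): 0.810584 × 0.835270 × 0.999353 = 0.676618
Parallel ([0.676618] and E): 1 − (1 − 0.676618)(1 − 0.932394) = 0.9781

0.9781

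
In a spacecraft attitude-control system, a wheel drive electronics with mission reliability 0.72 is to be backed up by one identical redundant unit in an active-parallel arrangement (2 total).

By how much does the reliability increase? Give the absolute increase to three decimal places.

0.202

R_before = 0.72
R_after = 1 − (1 − 0.72)^2 = 0.922
ΔR = 0.922 − 0.72 = 0.202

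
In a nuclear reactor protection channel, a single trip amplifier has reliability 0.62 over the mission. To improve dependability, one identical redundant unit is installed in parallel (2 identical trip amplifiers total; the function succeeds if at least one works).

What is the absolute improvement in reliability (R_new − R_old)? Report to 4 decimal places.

R_before = 0.62
R_after = 1 − (1 − 0.62)^2 = 0.8556
ΔR = 0.8556 − 0.62 = 0.2356

0.2356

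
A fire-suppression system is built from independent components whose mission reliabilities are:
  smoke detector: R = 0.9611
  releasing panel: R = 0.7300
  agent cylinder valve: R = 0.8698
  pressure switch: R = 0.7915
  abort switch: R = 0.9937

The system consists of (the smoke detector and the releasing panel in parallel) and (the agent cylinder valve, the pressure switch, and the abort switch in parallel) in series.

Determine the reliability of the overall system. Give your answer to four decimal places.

Parallel (smoke detector and releasing panel): 1 − (1 − 0.961100)(1 − 0.730000) = 0.989497
Parallel (agent cylinder valve, pressure switch, and abort switch): 1 − (1 − 0.869800)(1 − 0.791500)(1 − 0.993700) = 0.999829
Series ([0.989497] and [0.999829]): 0.989497 × 0.999829 = 0.9893

0.9893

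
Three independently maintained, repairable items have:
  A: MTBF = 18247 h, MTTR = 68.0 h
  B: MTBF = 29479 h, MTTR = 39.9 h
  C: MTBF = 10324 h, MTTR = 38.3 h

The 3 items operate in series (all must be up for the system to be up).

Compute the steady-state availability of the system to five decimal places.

A(A) = MTBF/(MTBF+MTTR) = 18247/(18247+68.0) = 0.996287
A(B) = MTBF/(MTBF+MTTR) = 29479/(29479+39.9) = 0.998648
A(C) = MTBF/(MTBF+MTTR) = 10324/(10324+38.3) = 0.996304
Series availability: 0.996287 × 0.998648 × 0.996304 = 0.99126

0.99126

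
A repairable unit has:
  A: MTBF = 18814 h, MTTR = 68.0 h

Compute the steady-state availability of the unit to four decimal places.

A(A) = MTBF/(MTBF+MTTR) = 18814/(18814+68.0) = 0.9964

0.9964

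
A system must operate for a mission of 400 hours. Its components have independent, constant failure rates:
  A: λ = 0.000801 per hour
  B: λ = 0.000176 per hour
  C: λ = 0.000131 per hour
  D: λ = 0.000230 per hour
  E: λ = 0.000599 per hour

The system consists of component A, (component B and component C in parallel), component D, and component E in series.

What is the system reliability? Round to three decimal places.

0.519

R(A) = exp(−0.000801 × 400) = 0.72586
R(B) = exp(−0.000176 × 400) = 0.93202
R(C) = exp(−0.000131 × 400) = 0.94895
R(D) = exp(−0.000230 × 400) = 0.91211
R(E) = exp(−0.000599 × 400) = 0.78694
Parallel (B and C): 1 − (1 − 0.93202)(1 − 0.94895) = 0.99653
Series (A, [0.99653], D, and E): 0.72586 × 0.99653 × 0.91211 × 0.78694 = 0.519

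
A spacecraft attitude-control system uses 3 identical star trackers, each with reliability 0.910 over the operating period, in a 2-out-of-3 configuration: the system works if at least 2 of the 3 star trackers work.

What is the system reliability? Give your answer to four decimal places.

R = Σ_{i=2}^{3} C(3,i) p^i (1−p)^{3−i} with p = 0.910
C(3,2)·0.910^2·0.090^1 = 0.223587
C(3,3)·0.910^3·0.090^0 = 0.753571
Sum = 0.9772

0.9772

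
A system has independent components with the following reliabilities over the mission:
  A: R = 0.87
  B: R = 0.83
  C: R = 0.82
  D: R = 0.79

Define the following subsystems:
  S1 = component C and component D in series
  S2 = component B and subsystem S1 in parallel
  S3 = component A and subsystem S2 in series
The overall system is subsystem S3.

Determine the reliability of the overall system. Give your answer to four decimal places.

Series (C and D): 0.820000 × 0.790000 = 0.647800
Parallel (B and [0.647800]): 1 − (1 − 0.830000)(1 − 0.647800) = 0.940126
Series (A and [0.940126]): 0.870000 × 0.940126 = 0.8179

0.8179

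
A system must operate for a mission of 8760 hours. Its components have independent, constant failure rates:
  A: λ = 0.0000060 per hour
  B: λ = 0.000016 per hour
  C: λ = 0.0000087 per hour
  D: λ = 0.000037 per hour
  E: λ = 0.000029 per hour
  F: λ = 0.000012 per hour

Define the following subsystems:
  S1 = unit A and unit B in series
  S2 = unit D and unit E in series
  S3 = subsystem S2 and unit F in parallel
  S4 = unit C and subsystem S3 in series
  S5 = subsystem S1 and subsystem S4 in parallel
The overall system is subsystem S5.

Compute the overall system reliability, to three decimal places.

0.980

R(A) = exp(−0.0000060 × 8760) = 0.94880
R(B) = exp(−0.000016 × 8760) = 0.86922
R(C) = exp(−0.0000087 × 8760) = 0.92662
R(D) = exp(−0.000037 × 8760) = 0.72316
R(E) = exp(−0.000029 × 8760) = 0.77566
R(F) = exp(−0.000012 × 8760) = 0.90022
Series (A and B): 0.94880 × 0.86922 = 0.82472
Series (D and E): 0.72316 × 0.77566 = 0.56093
Parallel ([0.56093] and F): 1 − (1 − 0.56093)(1 − 0.90022) = 0.95619
Series (C and [0.95619]): 0.92662 × 0.95619 = 0.88602
Parallel ([0.82472] and [0.88602]): 1 − (1 − 0.82472)(1 − 0.88602) = 0.980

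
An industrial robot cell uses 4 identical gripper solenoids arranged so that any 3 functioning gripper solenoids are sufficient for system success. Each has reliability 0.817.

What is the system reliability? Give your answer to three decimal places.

0.845

R = Σ_{i=3}^{4} C(4,i) p^i (1−p)^{4−i} with p = 0.817
C(4,3)·0.817^3·0.183^1 = 0.39919
C(4,4)·0.817^4·0.183^0 = 0.44554
Sum = 0.845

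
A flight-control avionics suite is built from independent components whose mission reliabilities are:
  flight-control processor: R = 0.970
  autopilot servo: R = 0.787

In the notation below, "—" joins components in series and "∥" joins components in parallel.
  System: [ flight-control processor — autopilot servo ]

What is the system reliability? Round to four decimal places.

0.7634

Series (flight-control processor and autopilot servo): 0.970000 × 0.787000 = 0.7634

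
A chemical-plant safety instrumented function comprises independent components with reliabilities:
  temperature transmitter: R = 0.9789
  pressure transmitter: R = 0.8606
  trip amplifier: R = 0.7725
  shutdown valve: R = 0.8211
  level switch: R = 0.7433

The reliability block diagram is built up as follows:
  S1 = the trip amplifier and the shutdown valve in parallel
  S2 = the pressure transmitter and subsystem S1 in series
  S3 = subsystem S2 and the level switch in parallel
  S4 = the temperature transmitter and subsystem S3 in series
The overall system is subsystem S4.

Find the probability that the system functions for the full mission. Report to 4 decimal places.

0.9351

Parallel (trip amplifier and shutdown valve): 1 − (1 − 0.772500)(1 − 0.821100) = 0.959300
Series (pressure transmitter and [0.959300]): 0.860600 × 0.959300 = 0.825574
Parallel ([0.825574] and level switch): 1 − (1 − 0.825574)(1 − 0.743300) = 0.955225
Series (temperature transmitter and [0.955225]): 0.978900 × 0.955225 = 0.9351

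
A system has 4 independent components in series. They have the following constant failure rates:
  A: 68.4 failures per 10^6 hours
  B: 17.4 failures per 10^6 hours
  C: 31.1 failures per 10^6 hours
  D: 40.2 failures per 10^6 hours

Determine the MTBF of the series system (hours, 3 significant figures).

6370

Series of exponential components: λ_sys = Σ λ_i
λ_sys = 0.0000684 + 0.0000174 + 0.0000311 + 0.0000402 = 1.5710e-04 /h
MTBF = 1 / λ_sys = 6370 h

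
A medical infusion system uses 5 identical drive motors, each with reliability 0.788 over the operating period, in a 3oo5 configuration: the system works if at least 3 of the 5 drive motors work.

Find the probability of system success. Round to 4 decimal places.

0.9324

R = Σ_{i=3}^{5} C(5,i) p^i (1−p)^{5−i} with p = 0.788
C(5,3)·0.788^3·0.212^2 = 0.219913
C(5,4)·0.788^4·0.212^1 = 0.408706
C(5,5)·0.788^5·0.212^0 = 0.303830
Sum = 0.9324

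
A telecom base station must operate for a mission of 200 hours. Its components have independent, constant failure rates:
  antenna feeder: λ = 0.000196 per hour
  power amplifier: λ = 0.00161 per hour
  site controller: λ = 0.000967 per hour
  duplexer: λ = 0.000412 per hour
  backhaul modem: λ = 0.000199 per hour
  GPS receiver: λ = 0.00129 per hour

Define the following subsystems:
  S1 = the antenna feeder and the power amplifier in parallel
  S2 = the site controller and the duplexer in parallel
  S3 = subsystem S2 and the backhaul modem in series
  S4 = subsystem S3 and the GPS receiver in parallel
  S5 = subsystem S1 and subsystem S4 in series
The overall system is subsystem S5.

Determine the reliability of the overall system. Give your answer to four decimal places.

0.9776

R(antenna feeder) = exp(−0.000196 × 200) = 0.961558
R(power amplifier) = exp(−0.00161 × 200) = 0.724698
R(site controller) = exp(−0.000967 × 200) = 0.824152
R(duplexer) = exp(−0.000412 × 200) = 0.920904
R(backhaul modem) = exp(−0.000199 × 200) = 0.960982
R(GPS receiver) = exp(−0.00129 × 200) = 0.772595
Parallel (antenna feeder and power amplifier): 1 − (1 − 0.961558)(1 − 0.724698) = 0.989417
Parallel (site controller and duplexer): 1 − (1 − 0.824152)(1 − 0.920904) = 0.986091
Series ([0.986091] and backhaul modem): 0.986091 × 0.960982 = 0.947616
Parallel ([0.947616] and GPS receiver): 1 − (1 − 0.947616)(1 − 0.772595) = 0.988088
Series ([0.989417] and [0.988088]): 0.989417 × 0.988088 = 0.9776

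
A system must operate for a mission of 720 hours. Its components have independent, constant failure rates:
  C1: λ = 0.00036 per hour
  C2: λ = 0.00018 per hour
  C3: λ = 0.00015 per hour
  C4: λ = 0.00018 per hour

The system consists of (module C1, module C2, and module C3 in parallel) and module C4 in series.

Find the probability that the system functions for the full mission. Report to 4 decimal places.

R(C1) = exp(−0.00036 × 720) = 0.771669
R(C2) = exp(−0.00018 × 720) = 0.878447
R(C3) = exp(−0.00015 × 720) = 0.897628
R(C4) = exp(−0.00018 × 720) = 0.878447
Parallel (C1, C2, and C3): 1 − (1 − 0.771669)(1 − 0.878447)(1 − 0.897628) = 0.997159
Series ([0.997159] and C4): 0.997159 × 0.878447 = 0.8760

0.8760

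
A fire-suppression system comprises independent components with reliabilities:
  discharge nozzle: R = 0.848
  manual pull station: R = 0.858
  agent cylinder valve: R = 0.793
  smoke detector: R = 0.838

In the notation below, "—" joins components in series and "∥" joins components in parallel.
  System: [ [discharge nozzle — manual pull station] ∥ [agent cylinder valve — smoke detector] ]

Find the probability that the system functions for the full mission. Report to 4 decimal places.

0.9086

Series (discharge nozzle and manual pull station): 0.848000 × 0.858000 = 0.727584
Series (agent cylinder valve and smoke detector): 0.793000 × 0.838000 = 0.664534
Parallel ([0.727584] and [0.664534]): 1 − (1 − 0.727584)(1 − 0.664534) = 0.9086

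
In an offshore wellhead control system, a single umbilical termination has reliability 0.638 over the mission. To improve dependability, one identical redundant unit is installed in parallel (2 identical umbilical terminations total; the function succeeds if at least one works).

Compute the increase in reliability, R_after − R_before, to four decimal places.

R_before = 0.638
R_after = 1 − (1 − 0.638)^2 = 0.8690
ΔR = 0.8690 − 0.638 = 0.2310

0.2310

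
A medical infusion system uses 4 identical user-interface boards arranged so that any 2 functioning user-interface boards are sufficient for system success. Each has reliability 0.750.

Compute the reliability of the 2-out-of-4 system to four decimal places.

0.9492

R = Σ_{i=2}^{4} C(4,i) p^i (1−p)^{4−i} with p = 0.750
C(4,2)·0.750^2·0.250^2 = 0.210938
C(4,3)·0.750^3·0.250^1 = 0.421875
C(4,4)·0.750^4·0.250^0 = 0.316406
Sum = 0.9492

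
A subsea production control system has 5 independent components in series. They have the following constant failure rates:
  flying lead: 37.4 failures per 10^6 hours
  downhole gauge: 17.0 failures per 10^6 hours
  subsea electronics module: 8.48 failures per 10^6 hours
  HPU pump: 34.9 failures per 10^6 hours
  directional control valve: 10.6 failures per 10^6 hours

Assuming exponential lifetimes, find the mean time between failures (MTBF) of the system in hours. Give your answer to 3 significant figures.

9230

Series of exponential components: λ_sys = Σ λ_i
λ_sys = 0.0000374 + 0.0000170 + 0.00000848 + 0.0000349 + 0.0000106 = 1.0838e-04 /h
MTBF = 1 / λ_sys = 9230 h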